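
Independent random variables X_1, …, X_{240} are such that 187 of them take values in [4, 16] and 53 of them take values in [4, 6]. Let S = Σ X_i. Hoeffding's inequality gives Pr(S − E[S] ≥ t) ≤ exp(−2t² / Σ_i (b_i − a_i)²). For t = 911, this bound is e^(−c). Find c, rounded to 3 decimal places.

61.159

Σ(b_i − a_i)² = 187·12² + 53·2² = 27140.
c = 2t² / 27140 = 2·911² / 27140 = 61.1585.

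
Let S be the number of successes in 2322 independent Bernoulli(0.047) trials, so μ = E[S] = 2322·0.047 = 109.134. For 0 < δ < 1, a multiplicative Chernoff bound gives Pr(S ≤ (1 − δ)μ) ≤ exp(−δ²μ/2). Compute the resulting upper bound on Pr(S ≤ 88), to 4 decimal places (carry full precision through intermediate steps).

Write 88 = (1 − δ)μ, so δ = 1 − 88/109.134 = 0.1936518…
Then the exponent is δ²μ/2 = (μ − 88)²/(2μ) = 2.046319.
Bound = exp(−2.046319) = 0.12921.

0.1292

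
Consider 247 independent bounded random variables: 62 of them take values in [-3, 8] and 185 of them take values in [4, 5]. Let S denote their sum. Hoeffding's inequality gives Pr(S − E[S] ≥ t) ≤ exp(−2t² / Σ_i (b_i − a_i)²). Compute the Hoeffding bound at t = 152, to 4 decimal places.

0.0025

Σ(b_i − a_i)² = 62·11² + 185·1² = 7687.
Exponent = 2·152² / 7687 = 6.01119.
Bound = exp(−6.01119) = 0.00245.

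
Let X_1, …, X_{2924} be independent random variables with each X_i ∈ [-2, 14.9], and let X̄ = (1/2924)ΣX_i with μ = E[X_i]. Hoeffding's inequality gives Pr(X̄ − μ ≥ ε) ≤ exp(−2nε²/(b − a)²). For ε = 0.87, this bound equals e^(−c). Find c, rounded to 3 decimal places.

c = 2nε²/(b − a)² = 2·2924·0.87² / 16.9² = 15.4979.

15.498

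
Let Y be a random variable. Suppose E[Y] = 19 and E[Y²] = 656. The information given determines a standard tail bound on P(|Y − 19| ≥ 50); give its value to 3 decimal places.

The first two moments determine the variance, so Chebyshev's inequality is the sharpest standard bound available.
Var(Y) = E[Y²] − (E[Y])² = 656 − 361 = 295.
Chebyshev's inequality: P(|Y − μ| ≥ t) ≤ Var(Y)/t² = 295/2500 = 0.1180.

0.118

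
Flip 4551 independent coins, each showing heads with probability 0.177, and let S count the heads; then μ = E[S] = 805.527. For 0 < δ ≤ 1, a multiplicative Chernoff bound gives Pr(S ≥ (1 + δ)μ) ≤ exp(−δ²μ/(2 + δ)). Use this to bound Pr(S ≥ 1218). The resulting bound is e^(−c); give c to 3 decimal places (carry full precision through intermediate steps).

Write 1218 = (1 + δ)μ, so δ = 1218/805.527 − 1 = 0.5120536…
Then the exponent is δ²μ/(2 + δ) = (1218 − μ)² / (μ·(2 + δ)) = 84.077937.

84.078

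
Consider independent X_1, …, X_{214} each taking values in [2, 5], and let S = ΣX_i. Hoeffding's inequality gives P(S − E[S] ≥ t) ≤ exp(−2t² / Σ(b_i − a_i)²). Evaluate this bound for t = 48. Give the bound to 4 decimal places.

0.0914

Σ(b_i − a_i)² = 214·(3)² = 1926.
Exponent = 2·48²/1926 = 2.3925.
Bound = exp(−2.3925) = 0.09140.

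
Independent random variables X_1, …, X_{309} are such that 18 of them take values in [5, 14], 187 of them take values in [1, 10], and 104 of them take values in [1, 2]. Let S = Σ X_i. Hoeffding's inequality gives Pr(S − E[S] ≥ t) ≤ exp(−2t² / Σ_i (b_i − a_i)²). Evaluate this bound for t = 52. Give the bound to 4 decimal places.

0.7235

Σ(b_i − a_i)² = 18·9² + 187·9² + 104·1² = 16709.
Exponent = 2·52² / 16709 = 0.32366.
Bound = exp(−0.32366) = 0.72350.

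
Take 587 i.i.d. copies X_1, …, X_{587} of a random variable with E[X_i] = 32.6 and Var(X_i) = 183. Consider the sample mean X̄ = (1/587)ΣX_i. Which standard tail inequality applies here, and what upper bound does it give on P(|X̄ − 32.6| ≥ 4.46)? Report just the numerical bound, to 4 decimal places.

With mean and variance of each term known, Chebyshev's inequality bounds the deviation of the sum (or sample mean).
Var(X̄) = Var(X_i)/n = 183/587 = 0.31175.
Chebyshev: P(|X̄ − 32.6| ≥ 4.46) ≤ Var(X̄)/(4.46)² = 183/(587·4.46²) = 0.0157.

0.0157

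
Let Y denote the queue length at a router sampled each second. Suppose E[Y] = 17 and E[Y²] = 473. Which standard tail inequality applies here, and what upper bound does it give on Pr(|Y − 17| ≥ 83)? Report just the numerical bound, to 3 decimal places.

The first two moments determine the variance, so Chebyshev's inequality is the sharpest standard bound available.
Var(Y) = E[Y²] − (E[Y])² = 473 − 289 = 184.
Chebyshev's inequality: Pr(|Y − μ| ≥ t) ≤ Var(Y)/t² = 184/6889 = 0.0267.

0.027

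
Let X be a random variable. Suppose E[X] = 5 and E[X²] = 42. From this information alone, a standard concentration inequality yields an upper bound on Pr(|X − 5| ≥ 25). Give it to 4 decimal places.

The first two moments determine the variance, so Chebyshev's inequality is the sharpest standard bound available.
Var(X) = E[X²] − (E[X])² = 42 − 25 = 17.
Chebyshev's inequality: Pr(|X − μ| ≥ t) ≤ Var(X)/t² = 17/625 = 0.0272.

0.0272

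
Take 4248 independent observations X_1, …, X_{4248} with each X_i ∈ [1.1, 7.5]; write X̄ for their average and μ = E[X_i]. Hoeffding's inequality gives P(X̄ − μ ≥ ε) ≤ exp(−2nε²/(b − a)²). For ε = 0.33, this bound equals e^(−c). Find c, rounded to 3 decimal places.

c = 2nε²/(b − a)² = 2·4248·0.33² / 6.4² = 22.5882.

22.588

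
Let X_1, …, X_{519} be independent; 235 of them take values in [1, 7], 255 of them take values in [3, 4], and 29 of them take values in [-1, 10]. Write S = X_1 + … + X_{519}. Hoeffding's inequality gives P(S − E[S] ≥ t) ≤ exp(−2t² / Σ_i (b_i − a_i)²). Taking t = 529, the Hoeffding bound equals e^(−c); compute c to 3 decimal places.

Σ(b_i − a_i)² = 235·6² + 255·1² + 29·11² = 12224.
c = 2t² / 12224 = 2·529² / 12224 = 45.7855.

45.786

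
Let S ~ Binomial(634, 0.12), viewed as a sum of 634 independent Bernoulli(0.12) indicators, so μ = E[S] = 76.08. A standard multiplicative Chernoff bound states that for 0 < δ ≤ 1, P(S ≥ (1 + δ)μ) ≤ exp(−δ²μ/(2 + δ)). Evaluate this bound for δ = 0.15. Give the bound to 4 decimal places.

Exponent = δ²μ/(2 + δ) = 0.15²·76.08/2.15 = 0.7962.
Bound = exp(−0.7962) = 0.45105.

0.4510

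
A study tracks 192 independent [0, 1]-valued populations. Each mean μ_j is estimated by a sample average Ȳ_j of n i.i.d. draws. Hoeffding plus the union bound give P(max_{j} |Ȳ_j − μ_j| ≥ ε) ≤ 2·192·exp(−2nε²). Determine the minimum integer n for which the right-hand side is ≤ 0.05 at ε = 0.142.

222

Need 2·192·exp(−2nε²) ≤ 0.05, i.e. exp(−2nε²) ≤ 0.05/384.
So 2nε² ≥ ln(384/0.05) = 8.946375.
Hence n ≥ 8.946375/(2·0.142²) = 221.840.
The smallest integer n is 222.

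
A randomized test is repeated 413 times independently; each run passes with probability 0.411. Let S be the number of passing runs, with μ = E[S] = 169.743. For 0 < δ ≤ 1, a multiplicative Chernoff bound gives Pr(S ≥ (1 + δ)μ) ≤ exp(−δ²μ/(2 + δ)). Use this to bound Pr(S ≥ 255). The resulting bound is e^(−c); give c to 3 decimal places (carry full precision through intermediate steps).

Write 255 = (1 + δ)μ, so δ = 255/169.743 − 1 = 0.5022711…
Then the exponent is δ²μ/(2 + δ) = (255 − μ)² / (μ·(2 + δ)) = 17.113304.

17.113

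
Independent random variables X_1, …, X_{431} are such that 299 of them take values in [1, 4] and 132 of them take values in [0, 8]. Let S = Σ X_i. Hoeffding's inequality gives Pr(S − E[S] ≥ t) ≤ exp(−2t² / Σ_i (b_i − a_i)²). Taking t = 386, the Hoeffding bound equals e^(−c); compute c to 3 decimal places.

Σ(b_i − a_i)² = 299·3² + 132·8² = 11139.
c = 2t² / 11139 = 2·386² / 11139 = 26.7521.

26.752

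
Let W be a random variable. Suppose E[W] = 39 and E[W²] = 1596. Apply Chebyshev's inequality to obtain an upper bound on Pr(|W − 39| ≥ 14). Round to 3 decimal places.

Var(W) = E[W²] − (E[W])² = 1596 − 1521 = 75.
Chebyshev's inequality: Pr(|W − μ| ≥ t) ≤ Var(W)/t² = 75/196 = 0.3827.

0.383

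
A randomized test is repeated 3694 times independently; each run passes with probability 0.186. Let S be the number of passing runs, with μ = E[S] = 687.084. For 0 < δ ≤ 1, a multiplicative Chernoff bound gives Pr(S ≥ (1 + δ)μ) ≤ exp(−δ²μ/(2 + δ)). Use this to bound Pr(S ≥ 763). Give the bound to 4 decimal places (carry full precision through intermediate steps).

0.0188

Write 763 = (1 + δ)μ, so δ = 763/687.084 − 1 = 0.1104901…
Then the exponent is δ²μ/(2 + δ) = (763 − μ)² / (μ·(2 + δ)) = 3.974417.
Bound = exp(−3.974417) = 0.01879.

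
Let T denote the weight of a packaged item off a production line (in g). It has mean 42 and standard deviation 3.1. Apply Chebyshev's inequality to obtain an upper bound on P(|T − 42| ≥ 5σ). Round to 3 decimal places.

Chebyshev: P(|T − μ| ≥ t) ≤ Var(T)/t².
Var(T) = σ² = 3.1² = 9.61.
t = 5·3.1 = 15.5.
Bound = 9.61 / 240.25 = 0.0400.

0.040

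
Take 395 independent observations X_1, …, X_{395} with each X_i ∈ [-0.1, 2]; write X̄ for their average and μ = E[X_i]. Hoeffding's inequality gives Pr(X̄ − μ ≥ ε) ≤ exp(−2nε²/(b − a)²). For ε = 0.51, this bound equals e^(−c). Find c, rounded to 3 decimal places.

c = 2nε²/(b − a)² = 2·395·0.51² / 2.1² = 46.5939.

46.594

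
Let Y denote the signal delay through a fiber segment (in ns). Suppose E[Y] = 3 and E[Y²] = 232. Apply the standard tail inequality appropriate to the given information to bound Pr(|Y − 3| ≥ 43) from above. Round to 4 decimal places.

0.1206

The first two moments determine the variance, so Chebyshev's inequality is the sharpest standard bound available.
Var(Y) = E[Y²] − (E[Y])² = 232 − 9 = 223.
Chebyshev's inequality: Pr(|Y − μ| ≥ t) ≤ Var(Y)/t² = 223/1849 = 0.1206.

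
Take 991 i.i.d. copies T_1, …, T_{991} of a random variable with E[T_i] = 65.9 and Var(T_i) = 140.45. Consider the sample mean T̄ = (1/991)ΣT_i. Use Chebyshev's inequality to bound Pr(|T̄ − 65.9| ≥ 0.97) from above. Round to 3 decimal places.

Var(T̄) = Var(T_i)/n = 140.45/991 = 0.14173.
Chebyshev: Pr(|T̄ − 65.9| ≥ 0.97) ≤ Var(T̄)/(0.97)² = 140.45/(991·0.97²) = 0.1506.

0.151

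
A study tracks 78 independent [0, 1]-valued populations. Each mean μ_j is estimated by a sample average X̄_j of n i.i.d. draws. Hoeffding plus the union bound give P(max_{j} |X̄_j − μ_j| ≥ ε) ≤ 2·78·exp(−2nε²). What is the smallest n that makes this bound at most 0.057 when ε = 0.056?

1262

Need 2·78·exp(−2nε²) ≤ 0.057, i.e. exp(−2nε²) ≤ 0.057/156.
So 2nε² ≥ ln(156/0.057) = 7.914560.
Hence n ≥ 7.914560/(2·0.056²) = 1261.888.
The smallest integer n is 1262.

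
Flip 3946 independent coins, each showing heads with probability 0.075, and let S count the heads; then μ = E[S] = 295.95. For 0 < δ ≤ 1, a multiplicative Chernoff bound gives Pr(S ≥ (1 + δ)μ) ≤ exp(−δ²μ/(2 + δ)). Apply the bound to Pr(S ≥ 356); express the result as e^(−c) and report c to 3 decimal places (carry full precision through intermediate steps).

5.531

Write 356 = (1 + δ)μ, so δ = 356/295.95 − 1 = 0.2029059…
Then the exponent is δ²μ/(2 + δ) = (356 − μ)² / (μ·(2 + δ)) = 5.531103.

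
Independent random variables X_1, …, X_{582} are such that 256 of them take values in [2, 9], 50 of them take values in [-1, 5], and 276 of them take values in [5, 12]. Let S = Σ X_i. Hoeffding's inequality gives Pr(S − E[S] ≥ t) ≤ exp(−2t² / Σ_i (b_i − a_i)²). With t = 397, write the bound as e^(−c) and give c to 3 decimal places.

11.311

Σ(b_i − a_i)² = 256·7² + 50·6² + 276·7² = 27868.
c = 2t² / 27868 = 2·397² / 27868 = 11.3111.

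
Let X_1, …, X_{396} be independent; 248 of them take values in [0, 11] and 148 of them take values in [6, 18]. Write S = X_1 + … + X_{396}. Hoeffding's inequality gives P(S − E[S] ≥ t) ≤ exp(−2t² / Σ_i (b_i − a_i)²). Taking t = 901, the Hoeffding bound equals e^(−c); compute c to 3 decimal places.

31.637

Σ(b_i − a_i)² = 248·11² + 148·12² = 51320.
c = 2t² / 51320 = 2·901² / 51320 = 31.6368.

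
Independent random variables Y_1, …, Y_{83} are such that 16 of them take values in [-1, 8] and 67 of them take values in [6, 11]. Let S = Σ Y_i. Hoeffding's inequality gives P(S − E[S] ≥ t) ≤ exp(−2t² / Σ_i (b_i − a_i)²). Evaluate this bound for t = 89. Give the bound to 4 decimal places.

0.0048

Σ(b_i − a_i)² = 16·9² + 67·5² = 2971.
Exponent = 2·89² / 2971 = 5.33221.
Bound = exp(−5.33221) = 0.00483.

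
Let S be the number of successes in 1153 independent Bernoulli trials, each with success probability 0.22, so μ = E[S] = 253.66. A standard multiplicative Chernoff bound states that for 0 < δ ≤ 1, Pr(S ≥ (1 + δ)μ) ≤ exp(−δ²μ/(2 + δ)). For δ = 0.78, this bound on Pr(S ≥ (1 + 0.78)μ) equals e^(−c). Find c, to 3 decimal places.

55.513

c = δ²μ/(2 + δ) = 0.78²·253.66/(2 + 0.78) = 55.5132.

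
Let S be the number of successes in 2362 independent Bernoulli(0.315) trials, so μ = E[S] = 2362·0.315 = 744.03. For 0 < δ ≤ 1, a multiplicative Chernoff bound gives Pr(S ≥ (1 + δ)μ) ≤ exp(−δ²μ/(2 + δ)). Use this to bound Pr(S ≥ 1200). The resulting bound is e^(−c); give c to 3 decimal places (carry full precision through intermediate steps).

Write 1200 = (1 + δ)μ, so δ = 1200/744.03 − 1 = 0.6128382…
Then the exponent is δ²μ/(2 + δ) = (1200 − μ)² / (μ·(2 + δ)) = 106.947239.

106.947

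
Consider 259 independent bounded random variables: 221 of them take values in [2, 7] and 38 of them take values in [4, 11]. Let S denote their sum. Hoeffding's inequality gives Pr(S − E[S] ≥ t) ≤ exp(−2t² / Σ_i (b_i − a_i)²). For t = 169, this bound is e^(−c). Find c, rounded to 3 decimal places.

Σ(b_i − a_i)² = 221·5² + 38·7² = 7387.
c = 2t² / 7387 = 2·169² / 7387 = 7.7328.

7.733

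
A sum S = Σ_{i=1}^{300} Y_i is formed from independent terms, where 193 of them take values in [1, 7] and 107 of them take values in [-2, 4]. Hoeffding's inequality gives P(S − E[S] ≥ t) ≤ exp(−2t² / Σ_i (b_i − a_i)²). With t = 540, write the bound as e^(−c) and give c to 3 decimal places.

Σ(b_i − a_i)² = 193·6² + 107·6² = 10800.
c = 2t² / 10800 = 2·540² / 10800 = 54.0000.

54.000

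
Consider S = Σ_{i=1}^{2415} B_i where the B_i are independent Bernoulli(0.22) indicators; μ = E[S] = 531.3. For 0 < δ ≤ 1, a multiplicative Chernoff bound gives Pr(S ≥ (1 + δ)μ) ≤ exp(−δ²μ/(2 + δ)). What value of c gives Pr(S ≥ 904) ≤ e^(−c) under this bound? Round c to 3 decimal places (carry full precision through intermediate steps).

96.778

Write 904 = (1 + δ)μ, so δ = 904/531.3 − 1 = 0.7014869…
Then the exponent is δ²μ/(2 + δ) = (904 − μ)² / (μ·(2 + δ)) = 96.777879.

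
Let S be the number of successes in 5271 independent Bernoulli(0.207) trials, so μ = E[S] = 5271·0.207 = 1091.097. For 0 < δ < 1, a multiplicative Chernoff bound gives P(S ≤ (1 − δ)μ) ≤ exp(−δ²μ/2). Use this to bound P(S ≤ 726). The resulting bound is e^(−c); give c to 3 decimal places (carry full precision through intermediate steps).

Write 726 = (1 − δ)μ, so δ = 1 − 726/1091.097 = 0.3346146…
Then the exponent is δ²μ/2 = (μ − 726)²/(2μ) = 61.083396.

61.083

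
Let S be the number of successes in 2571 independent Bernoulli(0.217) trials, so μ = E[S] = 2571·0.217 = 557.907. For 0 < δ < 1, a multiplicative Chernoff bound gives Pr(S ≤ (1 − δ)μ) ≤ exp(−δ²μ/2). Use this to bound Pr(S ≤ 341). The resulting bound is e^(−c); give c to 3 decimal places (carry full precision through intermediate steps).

Write 341 = (1 − δ)μ, so δ = 1 − 341/557.907 = 0.388787…
Then the exponent is δ²μ/2 = (μ − 341)²/(2μ) = 42.165313.

42.165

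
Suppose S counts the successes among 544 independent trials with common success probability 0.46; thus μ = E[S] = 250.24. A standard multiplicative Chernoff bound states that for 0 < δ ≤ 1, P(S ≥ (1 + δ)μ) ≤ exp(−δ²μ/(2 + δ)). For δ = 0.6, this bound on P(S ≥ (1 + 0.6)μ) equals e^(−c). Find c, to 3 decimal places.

34.649

c = δ²μ/(2 + δ) = 0.6²·250.24/(2 + 0.6) = 34.6486.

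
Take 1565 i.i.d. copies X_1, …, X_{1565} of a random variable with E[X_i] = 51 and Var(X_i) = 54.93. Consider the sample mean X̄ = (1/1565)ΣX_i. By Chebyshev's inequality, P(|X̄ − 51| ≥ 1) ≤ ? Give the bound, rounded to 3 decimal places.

0.035

Var(X̄) = Var(X_i)/n = 54.93/1565 = 0.035099.
Chebyshev: P(|X̄ − 51| ≥ 1) ≤ Var(X̄)/(1)² = 54.93/(1565·1²) = 0.0351.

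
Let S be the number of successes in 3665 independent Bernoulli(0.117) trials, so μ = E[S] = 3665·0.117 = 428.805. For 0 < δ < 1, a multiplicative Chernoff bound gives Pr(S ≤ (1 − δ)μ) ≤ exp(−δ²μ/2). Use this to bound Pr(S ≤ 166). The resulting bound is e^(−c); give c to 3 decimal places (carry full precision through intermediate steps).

80.534

Write 166 = (1 − δ)μ, so δ = 1 − 166/428.805 = 0.6128776…
Then the exponent is δ²μ/2 = (μ − 166)²/(2μ) = 80.533655.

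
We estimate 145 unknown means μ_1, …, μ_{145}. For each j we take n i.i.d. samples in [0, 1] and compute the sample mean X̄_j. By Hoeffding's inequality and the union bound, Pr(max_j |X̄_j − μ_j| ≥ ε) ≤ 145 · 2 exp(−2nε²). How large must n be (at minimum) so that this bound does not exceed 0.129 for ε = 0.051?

Need 2·145·exp(−2nε²) ≤ 0.129, i.e. exp(−2nε²) ≤ 0.129/290.
So 2nε² ≥ ln(290/0.129) = 7.717824.
Hence n ≥ 7.717824/(2·0.051²) = 1483.626.
The smallest integer n is 1484.

1484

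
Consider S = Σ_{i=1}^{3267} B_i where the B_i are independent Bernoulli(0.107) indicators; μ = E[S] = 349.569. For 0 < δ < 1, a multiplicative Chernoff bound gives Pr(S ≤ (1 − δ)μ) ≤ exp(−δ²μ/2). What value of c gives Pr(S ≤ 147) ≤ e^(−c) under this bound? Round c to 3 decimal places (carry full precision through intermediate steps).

Write 147 = (1 − δ)μ, so δ = 1 − 147/349.569 = 0.5794822…
Then the exponent is δ²μ/2 = (μ − 147)²/(2μ) = 58.692561.

58.693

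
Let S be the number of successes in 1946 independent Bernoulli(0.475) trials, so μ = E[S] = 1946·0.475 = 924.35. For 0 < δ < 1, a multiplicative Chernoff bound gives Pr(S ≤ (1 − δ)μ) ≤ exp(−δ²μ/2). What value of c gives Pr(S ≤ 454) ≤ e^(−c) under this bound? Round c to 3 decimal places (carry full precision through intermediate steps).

Write 454 = (1 − δ)μ, so δ = 1 − 454/924.35 = 0.5088441…
Then the exponent is δ²μ/2 = (μ − 454)²/(2μ) = 119.667400.

119.667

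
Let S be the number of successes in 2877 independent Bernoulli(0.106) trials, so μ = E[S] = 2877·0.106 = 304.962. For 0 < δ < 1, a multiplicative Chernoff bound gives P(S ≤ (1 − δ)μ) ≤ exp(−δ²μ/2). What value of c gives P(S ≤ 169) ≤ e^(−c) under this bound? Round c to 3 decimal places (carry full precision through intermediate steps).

Write 169 = (1 − δ)μ, so δ = 1 − 169/304.962 = 0.4458326…
Then the exponent is δ²μ/2 = (μ − 169)²/(2μ) = 30.308146.

30.308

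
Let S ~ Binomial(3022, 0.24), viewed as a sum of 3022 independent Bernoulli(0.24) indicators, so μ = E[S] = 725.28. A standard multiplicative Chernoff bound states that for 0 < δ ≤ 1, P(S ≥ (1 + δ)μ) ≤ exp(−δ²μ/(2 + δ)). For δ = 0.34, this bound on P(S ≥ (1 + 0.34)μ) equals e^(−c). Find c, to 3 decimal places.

35.830

c = δ²μ/(2 + δ) = 0.34²·725.28/(2 + 0.34) = 35.8301.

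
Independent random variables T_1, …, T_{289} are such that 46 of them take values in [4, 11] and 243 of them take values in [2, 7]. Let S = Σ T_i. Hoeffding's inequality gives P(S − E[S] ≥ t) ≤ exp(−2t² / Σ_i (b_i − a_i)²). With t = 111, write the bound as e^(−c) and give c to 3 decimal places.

Σ(b_i − a_i)² = 46·7² + 243·5² = 8329.
c = 2t² / 8329 = 2·111² / 8329 = 2.9586.

2.959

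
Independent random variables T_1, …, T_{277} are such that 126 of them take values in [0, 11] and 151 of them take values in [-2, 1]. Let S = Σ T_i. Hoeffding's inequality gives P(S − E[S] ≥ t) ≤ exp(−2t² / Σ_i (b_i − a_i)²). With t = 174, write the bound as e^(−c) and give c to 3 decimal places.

3.647

Σ(b_i − a_i)² = 126·11² + 151·3² = 16605.
c = 2t² / 16605 = 2·174² / 16605 = 3.6466.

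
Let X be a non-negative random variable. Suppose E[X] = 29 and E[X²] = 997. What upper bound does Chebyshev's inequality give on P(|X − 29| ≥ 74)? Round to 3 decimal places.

Var(X) = E[X²] − (E[X])² = 997 − 841 = 156.
Chebyshev's inequality: P(|X − μ| ≥ t) ≤ Var(X)/t² = 156/5476 = 0.0285.

0.028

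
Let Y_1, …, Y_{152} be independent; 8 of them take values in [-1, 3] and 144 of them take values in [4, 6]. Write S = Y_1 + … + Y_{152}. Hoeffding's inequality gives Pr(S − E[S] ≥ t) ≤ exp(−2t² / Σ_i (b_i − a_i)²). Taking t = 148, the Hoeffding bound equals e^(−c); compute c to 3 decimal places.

62.227

Σ(b_i − a_i)² = 8·4² + 144·2² = 704.
c = 2t² / 704 = 2·148² / 704 = 62.2273.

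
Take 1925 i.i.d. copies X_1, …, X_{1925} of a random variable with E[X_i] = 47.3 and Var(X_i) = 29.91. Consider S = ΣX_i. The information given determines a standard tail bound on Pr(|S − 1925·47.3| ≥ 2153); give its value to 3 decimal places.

0.012

With mean and variance of each term known, Chebyshev's inequality bounds the deviation of the sum (or sample mean).
Var(S) = n·Var(X_i) = 1925·29.91 = 57576.75.
Chebyshev: Pr(|S − 1925·47.3| ≥ 2153) ≤ Var(S)/2153² = 57576.75/4635409 = 0.0124.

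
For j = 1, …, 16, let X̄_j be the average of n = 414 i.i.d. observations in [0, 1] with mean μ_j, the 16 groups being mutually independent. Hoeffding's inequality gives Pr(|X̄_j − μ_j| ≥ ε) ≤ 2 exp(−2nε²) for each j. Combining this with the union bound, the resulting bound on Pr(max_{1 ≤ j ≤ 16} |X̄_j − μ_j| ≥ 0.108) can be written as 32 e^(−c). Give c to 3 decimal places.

Union bound over the 16 events: Pr(max_{1 ≤ j ≤ 16} |X̄_j − μ_j| ≥ 0.108) ≤ 16·2·exp(−2nε²) = 32 exp(−2·414·0.108²).
So c = 2·414·0.108² = 9.6578.

9.658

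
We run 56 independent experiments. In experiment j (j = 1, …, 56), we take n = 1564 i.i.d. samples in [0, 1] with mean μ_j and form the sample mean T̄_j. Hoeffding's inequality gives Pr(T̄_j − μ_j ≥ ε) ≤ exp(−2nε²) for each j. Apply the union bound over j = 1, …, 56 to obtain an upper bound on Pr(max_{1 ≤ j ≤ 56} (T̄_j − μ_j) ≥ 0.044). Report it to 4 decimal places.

Per-experiment Hoeffding bound: exp(−2·1564·0.044²) = exp(−6.05581) = 0.0023442.
Union bound over 56 events: 56·0.0023442 = 0.13128.

0.1313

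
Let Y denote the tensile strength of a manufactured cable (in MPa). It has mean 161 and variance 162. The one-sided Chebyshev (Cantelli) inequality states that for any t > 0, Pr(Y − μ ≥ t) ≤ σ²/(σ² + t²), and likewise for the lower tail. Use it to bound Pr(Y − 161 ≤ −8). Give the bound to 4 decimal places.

0.7168

Here σ² = 162 and t = 8, so σ² + t² = 226.
Cantelli's bound: 162/226 = 0.7168.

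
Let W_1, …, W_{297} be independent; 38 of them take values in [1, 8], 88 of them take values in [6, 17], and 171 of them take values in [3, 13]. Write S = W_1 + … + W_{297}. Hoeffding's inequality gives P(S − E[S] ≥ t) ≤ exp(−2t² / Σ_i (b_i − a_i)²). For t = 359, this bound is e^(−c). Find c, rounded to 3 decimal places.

8.705

Σ(b_i − a_i)² = 38·7² + 88·11² + 171·10² = 29610.
c = 2t² / 29610 = 2·359² / 29610 = 8.7052.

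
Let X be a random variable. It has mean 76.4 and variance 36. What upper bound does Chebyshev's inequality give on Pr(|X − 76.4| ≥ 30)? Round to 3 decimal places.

Chebyshev: Pr(|X − μ| ≥ t) ≤ Var(X)/t².
Bound = 36 / 900 = 0.0400.

0.040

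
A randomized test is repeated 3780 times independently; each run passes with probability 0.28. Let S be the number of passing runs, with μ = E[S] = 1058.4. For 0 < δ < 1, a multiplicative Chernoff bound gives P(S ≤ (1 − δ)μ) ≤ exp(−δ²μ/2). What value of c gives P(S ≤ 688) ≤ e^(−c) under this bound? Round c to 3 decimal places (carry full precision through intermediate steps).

64.813

Write 688 = (1 − δ)μ, so δ = 1 − 688/1058.4 = 0.3499622…
Then the exponent is δ²μ/2 = (μ − 688)²/(2μ) = 64.813001.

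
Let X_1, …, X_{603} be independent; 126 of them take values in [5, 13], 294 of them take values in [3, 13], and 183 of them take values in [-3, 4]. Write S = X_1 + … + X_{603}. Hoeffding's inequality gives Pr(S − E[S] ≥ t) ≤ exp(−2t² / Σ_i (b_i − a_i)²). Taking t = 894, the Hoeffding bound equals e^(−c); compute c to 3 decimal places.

34.427

Σ(b_i − a_i)² = 126·8² + 294·10² + 183·7² = 46431.
c = 2t² / 46431 = 2·894² / 46431 = 34.4268.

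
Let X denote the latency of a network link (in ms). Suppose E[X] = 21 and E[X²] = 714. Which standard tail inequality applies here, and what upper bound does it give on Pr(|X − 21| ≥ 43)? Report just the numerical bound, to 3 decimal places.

The first two moments determine the variance, so Chebyshev's inequality is the sharpest standard bound available.
Var(X) = E[X²] − (E[X])² = 714 − 441 = 273.
Chebyshev's inequality: Pr(|X − μ| ≥ t) ≤ Var(X)/t² = 273/1849 = 0.1476.

0.148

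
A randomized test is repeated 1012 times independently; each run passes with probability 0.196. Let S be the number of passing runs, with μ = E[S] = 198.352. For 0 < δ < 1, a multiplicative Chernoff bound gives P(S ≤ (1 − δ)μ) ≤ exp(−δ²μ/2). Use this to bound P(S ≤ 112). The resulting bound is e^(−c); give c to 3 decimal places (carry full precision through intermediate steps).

18.797

Write 112 = (1 − δ)μ, so δ = 1 − 112/198.352 = 0.4353473…
Then the exponent is δ²μ/2 = (μ − 112)²/(2μ) = 18.796553.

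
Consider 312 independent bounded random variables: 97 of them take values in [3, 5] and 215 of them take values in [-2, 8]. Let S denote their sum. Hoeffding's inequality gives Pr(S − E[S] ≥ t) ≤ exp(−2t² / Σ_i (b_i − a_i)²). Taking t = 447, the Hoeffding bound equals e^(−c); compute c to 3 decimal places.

Σ(b_i − a_i)² = 97·2² + 215·10² = 21888.
c = 2t² / 21888 = 2·447² / 21888 = 18.2574.

18.257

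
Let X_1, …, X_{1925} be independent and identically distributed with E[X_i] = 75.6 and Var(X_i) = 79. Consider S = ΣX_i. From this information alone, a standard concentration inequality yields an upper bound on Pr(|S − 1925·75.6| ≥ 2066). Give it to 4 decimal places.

0.0356

With mean and variance of each term known, Chebyshev's inequality bounds the deviation of the sum (or sample mean).
Var(S) = n·Var(X_i) = 1925·79 = 152075.
Chebyshev: Pr(|S − 1925·75.6| ≥ 2066) ≤ Var(S)/2066² = 152075/4268356 = 0.0356.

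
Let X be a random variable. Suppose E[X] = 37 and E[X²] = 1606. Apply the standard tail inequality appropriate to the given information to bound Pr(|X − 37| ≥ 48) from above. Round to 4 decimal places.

The first two moments determine the variance, so Chebyshev's inequality is the sharpest standard bound available.
Var(X) = E[X²] − (E[X])² = 1606 − 1369 = 237.
Chebyshev's inequality: Pr(|X − μ| ≥ t) ≤ Var(X)/t² = 237/2304 = 0.1029.

0.1029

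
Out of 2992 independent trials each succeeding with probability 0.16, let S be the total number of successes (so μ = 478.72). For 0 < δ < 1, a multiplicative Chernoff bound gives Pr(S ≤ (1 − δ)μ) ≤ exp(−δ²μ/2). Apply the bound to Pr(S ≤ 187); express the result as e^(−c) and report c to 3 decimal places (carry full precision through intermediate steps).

88.883

Write 187 = (1 − δ)μ, so δ = 1 − 187/478.72 = 0.609375…
Then the exponent is δ²μ/2 = (μ − 187)²/(2μ) = 88.883437.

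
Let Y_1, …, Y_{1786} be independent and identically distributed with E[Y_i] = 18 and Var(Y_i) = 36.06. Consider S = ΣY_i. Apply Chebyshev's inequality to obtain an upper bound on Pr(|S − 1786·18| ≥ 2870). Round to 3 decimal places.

Var(S) = n·Var(Y_i) = 1786·36.06 = 64403.16.
Chebyshev: Pr(|S − 1786·18| ≥ 2870) ≤ Var(S)/2870² = 64403.16/8236900 = 0.0078.

0.008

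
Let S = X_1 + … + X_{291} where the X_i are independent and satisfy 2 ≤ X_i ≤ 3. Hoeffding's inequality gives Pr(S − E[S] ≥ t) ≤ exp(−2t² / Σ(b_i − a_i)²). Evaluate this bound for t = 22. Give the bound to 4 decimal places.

0.0359

Σ(b_i − a_i)² = 291·(1)² = 291.
Exponent = 2·22²/291 = 3.3265.
Bound = exp(−3.3265) = 0.03592.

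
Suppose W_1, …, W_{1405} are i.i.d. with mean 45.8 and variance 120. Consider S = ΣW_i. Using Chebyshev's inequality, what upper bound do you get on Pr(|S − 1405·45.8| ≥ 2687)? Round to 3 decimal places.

0.023

Var(S) = n·Var(W_i) = 1405·120 = 168600.
Chebyshev: Pr(|S − 1405·45.8| ≥ 2687) ≤ Var(S)/2687² = 168600/7219969 = 0.0234.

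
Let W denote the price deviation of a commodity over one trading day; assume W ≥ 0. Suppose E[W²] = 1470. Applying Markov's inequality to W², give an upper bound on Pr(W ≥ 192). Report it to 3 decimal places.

Since W ≥ 0, the event {W ≥ 192} is the same as {W² ≥ 36864}.
Markov's inequality applied to W² gives Pr(W² ≥ 36864) ≤ E[W²]/36864 = 1470/36864 = 0.0399.

0.040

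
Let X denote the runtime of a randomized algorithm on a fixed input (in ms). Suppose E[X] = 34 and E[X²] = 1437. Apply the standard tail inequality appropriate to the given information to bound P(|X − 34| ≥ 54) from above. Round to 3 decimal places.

0.096

The first two moments determine the variance, so Chebyshev's inequality is the sharpest standard bound available.
Var(X) = E[X²] − (E[X])² = 1437 − 1156 = 281.
Chebyshev's inequality: P(|X − μ| ≥ t) ≤ Var(X)/t² = 281/2916 = 0.0964.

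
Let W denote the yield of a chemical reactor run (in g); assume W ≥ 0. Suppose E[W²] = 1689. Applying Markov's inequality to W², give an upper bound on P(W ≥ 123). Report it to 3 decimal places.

Since W ≥ 0, the event {W ≥ 123} is the same as {W² ≥ 15129}.
Markov's inequality applied to W² gives P(W² ≥ 15129) ≤ E[W²]/15129 = 1689/15129 = 0.1116.

0.112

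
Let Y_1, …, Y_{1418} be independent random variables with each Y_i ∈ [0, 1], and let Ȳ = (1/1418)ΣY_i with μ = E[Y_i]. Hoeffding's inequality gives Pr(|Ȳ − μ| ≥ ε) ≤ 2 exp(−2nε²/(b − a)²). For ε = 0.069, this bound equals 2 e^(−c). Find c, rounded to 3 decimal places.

13.502

c = 2nε²/(b − a)² = 2·1418·0.069² / 1² = 13.5022.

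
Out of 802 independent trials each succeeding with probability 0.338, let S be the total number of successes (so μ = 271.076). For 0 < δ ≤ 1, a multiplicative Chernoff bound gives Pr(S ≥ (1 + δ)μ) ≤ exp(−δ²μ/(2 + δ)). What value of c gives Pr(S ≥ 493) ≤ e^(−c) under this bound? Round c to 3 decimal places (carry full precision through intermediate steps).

64.457

Write 493 = (1 + δ)μ, so δ = 493/271.076 − 1 = 0.8186782…
Then the exponent is δ²μ/(2 + δ) = (493 − μ)² / (μ·(2 + δ)) = 64.457281.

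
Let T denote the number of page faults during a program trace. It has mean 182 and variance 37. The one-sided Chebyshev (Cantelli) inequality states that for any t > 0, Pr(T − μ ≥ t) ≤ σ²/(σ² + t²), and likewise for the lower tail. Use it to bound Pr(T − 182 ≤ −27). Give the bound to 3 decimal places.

0.048

Here σ² = 37 and t = 27, so σ² + t² = 766.
Cantelli's bound: 37/766 = 0.0483.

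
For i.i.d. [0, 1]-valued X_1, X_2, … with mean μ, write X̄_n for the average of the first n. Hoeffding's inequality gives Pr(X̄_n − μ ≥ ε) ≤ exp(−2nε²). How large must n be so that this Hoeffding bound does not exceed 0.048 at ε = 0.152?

Require exp(−2nε²) ≤ 0.048, i.e. 2nε² ≥ ln(1/0.048) = 3.036554.
So n ≥ 3.036554 / (2·0.152²) = 65.715.
The smallest integer n is 66.

66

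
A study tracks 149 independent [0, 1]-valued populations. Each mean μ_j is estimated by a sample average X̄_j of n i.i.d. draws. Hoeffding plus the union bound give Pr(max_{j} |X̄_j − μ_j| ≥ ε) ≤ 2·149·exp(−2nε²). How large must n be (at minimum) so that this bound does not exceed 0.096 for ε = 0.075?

715

Need 2·149·exp(−2nε²) ≤ 0.096, i.e. exp(−2nε²) ≤ 0.096/298.
So 2nε² ≥ ln(298/0.096) = 8.040501.
Hence n ≥ 8.040501/(2·0.075²) = 714.711.
The smallest integer n is 715.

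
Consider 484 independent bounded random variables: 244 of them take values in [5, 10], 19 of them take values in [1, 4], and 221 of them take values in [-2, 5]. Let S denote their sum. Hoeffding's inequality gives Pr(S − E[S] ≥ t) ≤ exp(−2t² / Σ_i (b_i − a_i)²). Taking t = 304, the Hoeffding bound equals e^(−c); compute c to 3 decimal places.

10.809

Σ(b_i − a_i)² = 244·5² + 19·3² + 221·7² = 17100.
c = 2t² / 17100 = 2·304² / 17100 = 10.8089.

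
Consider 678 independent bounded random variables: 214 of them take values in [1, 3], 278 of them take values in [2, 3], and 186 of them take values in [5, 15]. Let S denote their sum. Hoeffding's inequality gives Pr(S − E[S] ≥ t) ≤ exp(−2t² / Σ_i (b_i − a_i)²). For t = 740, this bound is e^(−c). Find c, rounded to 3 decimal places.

Σ(b_i − a_i)² = 214·2² + 278·1² + 186·10² = 19734.
c = 2t² / 19734 = 2·740² / 19734 = 55.4981.

55.498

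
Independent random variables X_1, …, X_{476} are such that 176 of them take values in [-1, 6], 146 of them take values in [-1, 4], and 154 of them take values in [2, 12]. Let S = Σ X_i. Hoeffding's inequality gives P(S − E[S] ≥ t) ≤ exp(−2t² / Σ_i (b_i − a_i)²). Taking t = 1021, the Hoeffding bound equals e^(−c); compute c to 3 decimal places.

75.337

Σ(b_i − a_i)² = 176·7² + 146·5² + 154·10² = 27674.
c = 2t² / 27674 = 2·1021² / 27674 = 75.3372.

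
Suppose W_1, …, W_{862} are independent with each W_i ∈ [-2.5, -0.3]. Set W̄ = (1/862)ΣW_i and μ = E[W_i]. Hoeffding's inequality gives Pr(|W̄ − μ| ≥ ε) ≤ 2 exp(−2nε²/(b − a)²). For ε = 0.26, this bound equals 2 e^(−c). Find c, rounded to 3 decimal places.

24.079

c = 2nε²/(b − a)² = 2·862·0.26² / 2.2² = 24.0790.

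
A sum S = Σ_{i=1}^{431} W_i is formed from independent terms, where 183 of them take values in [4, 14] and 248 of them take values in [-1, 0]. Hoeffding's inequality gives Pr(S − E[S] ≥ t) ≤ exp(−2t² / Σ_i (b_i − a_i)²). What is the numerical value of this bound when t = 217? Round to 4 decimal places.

Σ(b_i − a_i)² = 183·10² + 248·1² = 18548.
Exponent = 2·217² / 18548 = 5.07753.
Bound = exp(−5.07753) = 0.00624.

0.0062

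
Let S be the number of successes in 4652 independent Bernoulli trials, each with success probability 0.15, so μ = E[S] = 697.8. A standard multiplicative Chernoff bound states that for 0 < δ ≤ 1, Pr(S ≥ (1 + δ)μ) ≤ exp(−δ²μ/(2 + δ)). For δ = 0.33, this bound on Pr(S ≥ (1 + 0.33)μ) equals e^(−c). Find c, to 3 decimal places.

32.614

c = δ²μ/(2 + δ) = 0.33²·697.8/(2 + 0.33) = 32.6139.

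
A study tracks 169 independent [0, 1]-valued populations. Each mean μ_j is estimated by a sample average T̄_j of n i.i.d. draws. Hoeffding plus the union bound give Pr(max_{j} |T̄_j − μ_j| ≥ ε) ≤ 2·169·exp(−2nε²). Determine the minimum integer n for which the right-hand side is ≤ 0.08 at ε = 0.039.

Need 2·169·exp(−2nε²) ≤ 0.08, i.e. exp(−2nε²) ≤ 0.08/338.
So 2nε² ≥ ln(338/0.08) = 8.348775.
Hence n ≥ 8.348775/(2·0.039²) = 2744.502.
The smallest integer n is 2745.

2745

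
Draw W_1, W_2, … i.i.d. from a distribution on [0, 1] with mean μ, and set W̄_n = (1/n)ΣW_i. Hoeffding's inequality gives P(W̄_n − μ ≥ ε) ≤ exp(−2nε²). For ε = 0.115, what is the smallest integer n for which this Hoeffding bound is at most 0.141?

75

Require exp(−2nε²) ≤ 0.141, i.e. 2nε² ≥ ln(1/0.141) = 1.958995.
So n ≥ 1.958995 / (2·0.115²) = 74.064.
The smallest integer n is 75.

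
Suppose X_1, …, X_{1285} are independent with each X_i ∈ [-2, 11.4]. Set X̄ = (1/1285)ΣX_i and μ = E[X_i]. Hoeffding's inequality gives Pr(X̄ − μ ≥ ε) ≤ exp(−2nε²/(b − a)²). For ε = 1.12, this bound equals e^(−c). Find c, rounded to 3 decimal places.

17.954

c = 2nε²/(b − a)² = 2·1285·1.12² / 13.4² = 17.9539.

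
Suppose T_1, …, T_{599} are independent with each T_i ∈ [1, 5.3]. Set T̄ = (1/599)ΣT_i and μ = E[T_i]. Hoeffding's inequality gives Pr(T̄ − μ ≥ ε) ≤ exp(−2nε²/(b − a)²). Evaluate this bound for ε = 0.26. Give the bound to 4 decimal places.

Exponent: 2nε²/(b − a)² = 2·599·0.26² / 4.3² = 4.37992.
Bound = exp(−4.37992) = 0.01253.

0.0125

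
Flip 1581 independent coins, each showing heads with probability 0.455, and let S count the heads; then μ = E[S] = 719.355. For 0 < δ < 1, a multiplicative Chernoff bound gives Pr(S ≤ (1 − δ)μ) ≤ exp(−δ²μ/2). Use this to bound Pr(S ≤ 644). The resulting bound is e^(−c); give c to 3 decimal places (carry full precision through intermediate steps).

3.947

Write 644 = (1 − δ)μ, so δ = 1 − 644/719.355 = 0.1047536…
Then the exponent is δ²μ/2 = (μ − 644)²/(2μ) = 3.946852.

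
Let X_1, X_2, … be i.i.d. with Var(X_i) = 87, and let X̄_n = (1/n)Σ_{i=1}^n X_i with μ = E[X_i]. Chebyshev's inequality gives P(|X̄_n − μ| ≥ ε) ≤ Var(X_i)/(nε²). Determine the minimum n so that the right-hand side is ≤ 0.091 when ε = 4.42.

49

Require 87/(n·4.42²) ≤ 0.091, i.e. n ≥ 87/(0.091·4.42²) = 48.937.
The smallest integer n is 49.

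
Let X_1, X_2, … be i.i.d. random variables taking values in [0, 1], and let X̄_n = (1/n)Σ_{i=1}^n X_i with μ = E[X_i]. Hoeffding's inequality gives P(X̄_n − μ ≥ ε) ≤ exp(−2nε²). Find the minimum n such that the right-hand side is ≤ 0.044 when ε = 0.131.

Require exp(−2nε²) ≤ 0.044, i.e. 2nε² ≥ ln(1/0.044) = 3.123566.
So n ≥ 3.123566 / (2·0.131²) = 91.008.
The smallest integer n is 92.

92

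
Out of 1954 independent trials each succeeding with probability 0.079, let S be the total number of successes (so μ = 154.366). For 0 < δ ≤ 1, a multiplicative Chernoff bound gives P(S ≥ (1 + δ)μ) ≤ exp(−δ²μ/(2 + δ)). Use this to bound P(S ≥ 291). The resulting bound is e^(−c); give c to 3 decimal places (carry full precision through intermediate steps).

41.918

Write 291 = (1 + δ)μ, so δ = 291/154.366 − 1 = 0.8851301…
Then the exponent is δ²μ/(2 + δ) = (291 − μ)² / (μ·(2 + δ)) = 41.917995.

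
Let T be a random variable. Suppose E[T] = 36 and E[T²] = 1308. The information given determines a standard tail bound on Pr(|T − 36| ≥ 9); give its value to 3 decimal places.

The first two moments determine the variance, so Chebyshev's inequality is the sharpest standard bound available.
Var(T) = E[T²] − (E[T])² = 1308 − 1296 = 12.
Chebyshev's inequality: Pr(|T − μ| ≥ t) ≤ Var(T)/t² = 12/81 = 0.1481.

0.148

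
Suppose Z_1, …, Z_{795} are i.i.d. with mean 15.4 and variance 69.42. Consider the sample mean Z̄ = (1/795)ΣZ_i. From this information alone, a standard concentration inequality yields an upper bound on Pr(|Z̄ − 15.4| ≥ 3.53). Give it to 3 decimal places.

With mean and variance of each term known, Chebyshev's inequality bounds the deviation of the sum (or sample mean).
Var(Z̄) = Var(Z_i)/n = 69.42/795 = 0.087321.
Chebyshev: Pr(|Z̄ − 15.4| ≥ 3.53) ≤ Var(Z̄)/(3.53)² = 69.42/(795·3.53²) = 0.0070.

0.007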